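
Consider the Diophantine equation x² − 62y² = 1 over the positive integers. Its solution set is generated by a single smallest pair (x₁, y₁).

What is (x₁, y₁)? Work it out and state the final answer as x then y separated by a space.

d=62: √d = [7; 1,6,1,14] (ℓ=4, even), read p_3/q_3
i=0: a=7 ⇒ p=7, q=1
…
i=2: a=6 ⇒ p=55, q=7
i=3: a=1 ⇒ p=63, q=8
→ (63, 8).  Check: 63²=3969, 62·8²=3968, difference 1.

63 8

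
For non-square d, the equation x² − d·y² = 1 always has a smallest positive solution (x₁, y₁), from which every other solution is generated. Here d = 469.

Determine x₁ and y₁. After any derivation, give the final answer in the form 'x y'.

√469 → a₀=21, period (1,1,1,10,6,10,1,1,1,42); ℓ=10 even so k=9
a_0=21:  p_0=21·1+0=21,  q_0=21·0+1=1
a_1=1:  p_1=1·21+1=22,  q_1=1·1+0=1
…
a_8=1:  p_8=1·47146+42923=90069,  q_8=1·2177+1982=4159
a_9=1:  p_9=1·90069+47146=137215,  q_9=1·4159+2177=6336
fundamental: x₁=137215, y₁=6336  (since 18827956225 − 469·40144896 = 1)

137215 6336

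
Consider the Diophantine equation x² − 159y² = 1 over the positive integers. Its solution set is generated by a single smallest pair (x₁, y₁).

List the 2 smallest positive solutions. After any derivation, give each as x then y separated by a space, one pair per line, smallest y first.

√159 → a₀=12, period (1,1,1,1,3,1,1,1,1,24); ℓ=10 even so k=9
i=0: a=12 ⇒ p=12, q=1
…
i=2: a=1 ⇒ p=25, q=2
i=3: a=1 ⇒ p=38, q=3
…
i=5: a=3 ⇒ p=227, q=18
…
i=8: a=1 ⇒ p=807, q=64
i=9: a=1 ⇒ p=1324, q=105
fundamental: x₁=1324, y₁=105  (since 1752976 − 159·11025 = 1)
k=2:  x_2 = 1324·1324+159·105·105 = 3505951,  y_2 = 1324·105+105·1324 = 278040

1324 105
3505951 278040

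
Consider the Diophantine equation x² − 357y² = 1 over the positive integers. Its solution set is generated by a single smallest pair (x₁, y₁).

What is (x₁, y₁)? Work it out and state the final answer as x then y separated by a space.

3401 180

[18; 1,8,2,8,1,36] for √357; ℓ=6 ⇒ convergent index 5
i=0: a=18 ⇒ p=18, q=1
…
i=4: a=8 ⇒ p=3042, q=161
i=5: a=1 ⇒ p=3401, q=180
fundamental: x₁=3401, y₁=180  (since 11566801 − 357·32400 = 1)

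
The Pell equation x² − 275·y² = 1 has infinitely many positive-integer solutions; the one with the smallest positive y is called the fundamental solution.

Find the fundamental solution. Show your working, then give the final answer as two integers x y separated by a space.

199 12

d=275: √d = [16; 1,1,2,1,1,32] (ℓ=6, even), read p_5/q_5
a_0=16:  p_0=16·1+0=16,  q_0=16·0+1=1
…
a_4=1:  p_4=1·83+33=116,  q_4=1·5+2=7
a_5=1:  p_5=1·116+83=199,  q_5=1·7+5=12
fundamental: x₁=199, y₁=12  (since 39601 − 275·144 = 1)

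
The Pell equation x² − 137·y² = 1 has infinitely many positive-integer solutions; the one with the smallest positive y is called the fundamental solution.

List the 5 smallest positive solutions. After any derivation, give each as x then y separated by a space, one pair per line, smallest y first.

6083073 519712
74007554246657 6322892069952
900386710067742990849 76925228065277725280
10954236171143757109591351297 935883555725460013412300928
133270836576615035597116312473600513 11386095977955005515107946008258208

d=137: √d = [11; 1,2,2,1,1,2,2,1,22] (ℓ=9, odd), read p_17/q_17
i=0: a=11 ⇒ p=11, q=1
i=1: a=1 ⇒ p=12, q=1
i=2: a=2 ⇒ p=35, q=3
i=3: a=2 ⇒ p=82, q=7
i=4: a=1 ⇒ p=117, q=10
i=5: a=1 ⇒ p=199, q=17
i=6: a=2 ⇒ p=515, q=44
…
i=8: a=1 ⇒ p=1744, q=149
i=9: a=22 ⇒ p=39597, q=3383
i=10: a=1 ⇒ p=41341, q=3532
…
i=12: a=2 ⇒ p=285899, q=24426
i=13: a=1 ⇒ p=408178, q=34873
…
i=16: a=2 ⇒ p=4286741, q=366241
i=17: a=1 ⇒ p=6083073, q=519712
fundamental: x₁=6083073, y₁=519712  (since 37003777123329 − 137·270100562944 = 1)
(6083073+519712√137)^2 = 74007554246657 + 6322892069952√137
(6083073+519712√137)^3 = 900386710067742990849 + 76925228065277725280√137
(6083073+519712√137)^4 = 10954236171143757109591351297 + 935883555725460013412300928√137
(6083073+519712√137)^5 = 133270836576615035597116312473600513 + 11386095977955005515107946008258208√137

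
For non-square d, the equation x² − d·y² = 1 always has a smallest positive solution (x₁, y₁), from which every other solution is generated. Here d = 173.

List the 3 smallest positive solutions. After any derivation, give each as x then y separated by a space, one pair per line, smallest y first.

2499849 190060
12498490045601 950242601880
62488675684008728649 4750926036134042180

[13; 6,1,1,6,26] for √173; ℓ=5 ⇒ convergent index 9
i=0: a=13 ⇒ p=13, q=1
i=1: a=6 ⇒ p=79, q=6
i=2: a=1 ⇒ p=92, q=7
i=3: a=1 ⇒ p=171, q=13
…
i=5: a=26 ⇒ p=29239, q=2223
i=6: a=6 ⇒ p=176552, q=13423
i=7: a=1 ⇒ p=205791, q=15646
i=8: a=1 ⇒ p=382343, q=29069
i=9: a=6 ⇒ p=2499849, q=190060
fundamental: x₁=2499849, y₁=190060  (since 6249245022801 − 173·36122803600 = 1)
k=2:  x_2 = 2499849·2499849+173·190060·190060 = 12498490045601,  y_2 = 2499849·190060+190060·2499849 = 950242601880
k=3:  x_3 = 2499849·12498490045601+173·190060·950242601880 = 62488675684008728649,  y_3 = 2499849·950242601880+190060·12498490045601 = 4750926036134042180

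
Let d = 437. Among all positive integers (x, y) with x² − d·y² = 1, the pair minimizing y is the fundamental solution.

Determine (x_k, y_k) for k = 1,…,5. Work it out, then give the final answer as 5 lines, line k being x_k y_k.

4599 220
42301601 2023560
389090121399 18612704660
3578850894326401 171199655439120
32918270136924114999 1574694412116321100

[20; 1,9,2,9,1,40] for √437; ℓ=6 ⇒ convergent index 5
i=0: a=20 ⇒ p=20, q=1
i=1: a=1 ⇒ p=21, q=1
i=2: a=9 ⇒ p=209, q=10
i=3: a=2 ⇒ p=439, q=21
i=4: a=9 ⇒ p=4160, q=199
i=5: a=1 ⇒ p=4599, q=220
(x₁, y₁) = (4599, 220);  4599² − 437·220² = 1 ✓
(4599+220√437)^2 = 42301601 + 2023560√437
(4599+220√437)^3 = 389090121399 + 18612704660√437
(4599+220√437)^4 = 3578850894326401 + 171199655439120√437
(4599+220√437)^5 = 32918270136924114999 + 1574694412116321100√437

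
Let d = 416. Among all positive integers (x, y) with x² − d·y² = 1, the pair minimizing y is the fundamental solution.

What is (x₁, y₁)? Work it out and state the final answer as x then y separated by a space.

5201 255

[20; 2,1,1,9,1,1,2,40] for √416; ℓ=8 ⇒ convergent index 7
k=0  a_k=20  p_k/q_k = 20/1
k=1  a_k=2  p_k/q_k = 41/2
k=2  a_k=1  p_k/q_k = 61/3
k=3  a_k=1  p_k/q_k = 102/5
…
k=6  a_k=1  p_k/q_k = 2060/101
k=7  a_k=2  p_k/q_k = 5201/255
→ (5201, 255).  Check: 5201²=27050401, 416·255²=27050400, difference 1.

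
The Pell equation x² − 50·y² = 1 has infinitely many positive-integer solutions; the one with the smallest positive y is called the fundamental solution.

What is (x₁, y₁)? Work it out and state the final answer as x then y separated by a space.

99 14

d=50: √d = [7; 14] (ℓ=1, odd), read p_1/q_1
i=0: a=7 ⇒ p=7, q=1
i=1: a=14 ⇒ p=99, q=14
(x₁, y₁) = (99, 14);  99² − 50·14² = 1 ✓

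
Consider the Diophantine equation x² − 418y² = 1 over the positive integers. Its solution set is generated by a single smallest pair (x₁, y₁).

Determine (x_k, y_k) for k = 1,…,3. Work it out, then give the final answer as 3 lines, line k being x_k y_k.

√418 = [20; 2,4,20,4,2,40, …], period ℓ=6 (even) → k=5
k=0  a_k=20  p_k/q_k = 20/1
k=1  a_k=2  p_k/q_k = 41/2
…
k=4  a_k=4  p_k/q_k = 15068/737
k=5  a_k=2  p_k/q_k = 33857/1656
→ (33857, 1656).  Check: 33857²=1146296449, 418·1656²=1146296448, difference 1.
n=2: (33857,1656)∘(33857,1656) = (33857·33857+418·1656·1656, 33857·1656+1656·33857) = (2292592897,112134384)
n=3: (2292592897,112134384)∘(33857,1656) = (33857·2292592897+418·1656·112134384, 33857·112134384+1656·2292592897) = (155240635393601,7593067676520)

33857 1656
2292592897 112134384
155240635393601 7593067676520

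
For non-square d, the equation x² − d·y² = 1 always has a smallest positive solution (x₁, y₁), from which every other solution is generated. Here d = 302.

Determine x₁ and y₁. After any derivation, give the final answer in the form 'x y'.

d=302: √d = [17; 2,1,1,1,4,…,1,2,34] (ℓ=16, even), read p_15/q_15
a_0=17:  p_0=17·1+0=17,  q_0=17·0+1=1
…
a_5=4:  p_5=4·139+87=643,  q_5=4·8+5=37
a_6=2:  p_6=2·643+139=1425,  q_6=2·37+8=82
…
a_8=16:  p_8=16·2068+1425=34513,  q_8=16·119+82=1986
a_9=1:  p_9=1·34513+2068=36581,  q_9=1·1986+119=2105
…
a_14=1:  p_14=1·1042237+574956=1617193,  q_14=1·59974+33085=93059
a_15=2:  p_15=2·1617193+1042237=4276623,  q_15=2·93059+59974=246092
fundamental: x₁=4276623, y₁=246092  (since 18289504284129 − 302·60561272464 = 1)

4276623 246092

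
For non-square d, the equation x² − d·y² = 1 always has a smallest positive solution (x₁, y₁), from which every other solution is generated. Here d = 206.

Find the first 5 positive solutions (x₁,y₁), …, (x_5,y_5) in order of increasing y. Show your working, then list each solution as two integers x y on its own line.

√206 → a₀=14, period (2,1,5,14,5,1,2,28); ℓ=8 even so k=7
step 0: (14, 1)  from 14·(1,0) + (0,1)
…
step 2: (43, 3)  from 1·(29,2) + (14,1)
step 3: (244, 17)  from 5·(43,3) + (29,2)
step 4: (3459, 241)  from 14·(244,17) + (43,3)
step 5: (17539, 1222)  from 5·(3459,241) + (244,17)
step 6: (20998, 1463)  from 1·(17539,1222) + (3459,241)
step 7: (59535, 4148)  from 2·(20998,1463) + (17539,1222)
fundamental: x₁=59535, y₁=4148  (since 3544416225 − 206·17205904 = 1)
k=2:  x_2 = 59535·59535+206·4148·4148 = 7088832449,  y_2 = 59535·4148+4148·59535 = 493902360
k=3:  x_3 = 59535·7088832449+206·4148·493902360 = 844067279642895,  y_3 = 59535·493902360+4148·7088832449 = 58808954001052
k=4:  x_4 = 59535·844067279642895+206·4148·58808954001052 = 100503090979990675201,  y_4 = 59535·58808954001052+4148·844067279642895 = 7002382152411359280
k=5:  x_5 = 59535·100503090979990675201+206·4148·7002382152411359280 = 11966903042143422416540175,  y_5 = 59535·7002382152411359280+4148·100503090979990675201 = 833773642828811595468548

59535 4148
7088832449 493902360
844067279642895 58808954001052
100503090979990675201 7002382152411359280
11966903042143422416540175 833773642828811595468548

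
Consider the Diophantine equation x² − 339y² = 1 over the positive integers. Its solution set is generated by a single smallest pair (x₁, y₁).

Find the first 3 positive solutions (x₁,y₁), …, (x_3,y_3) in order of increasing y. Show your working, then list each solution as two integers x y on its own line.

√339 = [18; 2,2,2,1,17,1,2,2,2,36, …], period ℓ=10 (even) → k=9
step 0: (18, 1)  from 18·(1,0) + (0,1)
…
step 3: (221, 12)  from 2·(92,5) + (37,2)
step 4: (313, 17)  from 1·(221,12) + (92,5)
…
step 8: (40359, 2192)  from 2·(17252,937) + (5855,318)
step 9: (97970, 5321)  from 2·(40359,2192) + (17252,937)
→ (97970, 5321).  Check: 97970²=9598120900, 339·5321²=9598120899, difference 1.
(x_2, y_2) = (97970·97970 + 339·5321·5321, 97970·5321 + 5321·97970) = (19196241799, 1042596740)
(x_3, y_3) = (97970·19196241799 + 339·5321·1042596740, 97970·1042596740 + 5321·19196241799) = (3761311617998090, 204286405230279)

97970 5321
19196241799 1042596740
3761311617998090 204286405230279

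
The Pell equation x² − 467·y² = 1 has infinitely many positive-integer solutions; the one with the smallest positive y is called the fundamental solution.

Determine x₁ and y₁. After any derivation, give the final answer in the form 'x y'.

[21; 1,1,1,1,3,…,1,1,42] for √467; ℓ=14 ⇒ convergent index 13
i=0: a=21 ⇒ p=21, q=1
i=1: a=1 ⇒ p=22, q=1
i=2: a=1 ⇒ p=43, q=2
i=3: a=1 ⇒ p=65, q=3
…
i=5: a=3 ⇒ p=389, q=18
i=6: a=3 ⇒ p=1275, q=59
i=7: a=21 ⇒ p=27164, q=1257
…
i=9: a=3 ⇒ p=275465, q=12747
i=10: a=1 ⇒ p=358232, q=16577
i=11: a=1 ⇒ p=633697, q=29324
i=12: a=1 ⇒ p=991929, q=45901
i=13: a=1 ⇒ p=1625626, q=75225
→ (1625626, 75225).  Check: 1625626²=2642659891876, 467·75225²=2642659891875, difference 1.

1625626 75225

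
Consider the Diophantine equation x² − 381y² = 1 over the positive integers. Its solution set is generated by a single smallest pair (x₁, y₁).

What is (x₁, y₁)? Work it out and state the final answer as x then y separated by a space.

√381 → a₀=19, period (1,1,12,1,1,38); ℓ=6 even so k=5
k=0  a_k=19  p_k/q_k = 19/1
…
k=3  a_k=12  p_k/q_k = 488/25
k=4  a_k=1  p_k/q_k = 527/27
k=5  a_k=1  p_k/q_k = 1015/52
→ (1015, 52).  Check: 1015²=1030225, 381·52²=1030224, difference 1.

1015 52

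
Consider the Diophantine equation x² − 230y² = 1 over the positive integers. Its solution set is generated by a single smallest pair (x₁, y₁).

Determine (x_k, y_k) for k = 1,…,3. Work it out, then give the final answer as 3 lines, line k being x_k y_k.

91 6
16561 1092
3014011 198738

√230 → a₀=15, period (6,30); ℓ=2 even so k=1
i=0: a=15 ⇒ p=15, q=1
i=1: a=6 ⇒ p=91, q=6
fundamental: x₁=91, y₁=6  (since 8281 − 230·36 = 1)
k=2:  x_2 = 91·91+230·6·6 = 16561,  y_2 = 91·6+6·91 = 1092
k=3:  x_3 = 91·16561+230·6·1092 = 3014011,  y_3 = 91·1092+6·16561 = 198738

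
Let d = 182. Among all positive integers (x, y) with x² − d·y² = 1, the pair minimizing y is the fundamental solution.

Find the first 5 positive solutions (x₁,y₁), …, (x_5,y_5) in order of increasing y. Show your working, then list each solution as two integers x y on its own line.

d=182: √d = [13; 2,26] (ℓ=2, even), read p_1/q_1
k=0  a_k=13  p_k/q_k = 13/1
k=1  a_k=2  p_k/q_k = 27/2
fundamental: x₁=27, y₁=2  (since 729 − 182·4 = 1)
(x_2, y_2) = (27·27 + 182·2·2, 27·2 + 2·27) = (1457, 108)
(x_3, y_3) = (27·1457 + 182·2·108, 27·108 + 2·1457) = (78651, 5830)
(x_4, y_4) = (27·78651 + 182·2·5830, 27·5830 + 2·78651) = (4245697, 314712)
(x_5, y_5) = (27·4245697 + 182·2·314712, 27·314712 + 2·4245697) = (229188987, 16988618)

27 2
1457 108
78651 5830
4245697 314712
229188987 16988618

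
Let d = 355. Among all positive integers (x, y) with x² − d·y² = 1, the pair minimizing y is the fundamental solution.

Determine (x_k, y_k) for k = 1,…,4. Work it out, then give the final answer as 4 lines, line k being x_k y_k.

954809 50676
1823320452961 96771801768
3481845556741524089 184797174548553948
6648994948371812427335041 352892010866963721270096

d=355: √d = [18; 1,5,3,3,1,6,1,3,3,5,1,36] (ℓ=12, even), read p_11/q_11
step 0: (18, 1)  from 18·(1,0) + (0,1)
step 1: (19, 1)  from 1·(18,1) + (1,0)
step 2: (113, 6)  from 5·(19,1) + (18,1)
…
step 4: (1187, 63)  from 3·(358,19) + (113,6)
step 5: (1545, 82)  from 1·(1187,63) + (358,19)
…
step 7: (12002, 637)  from 1·(10457,555) + (1545,82)
…
step 10: (803418, 42641)  from 5·(151391,8035) + (46463,2466)
step 11: (954809, 50676)  from 1·(803418,42641) + (151391,8035)
→ (954809, 50676).  Check: 954809²=911660226481, 355·50676²=911660226480, difference 1.
(x_2, y_2) = (954809·954809 + 355·50676·50676, 954809·50676 + 50676·954809) = (1823320452961, 96771801768)
(x_3, y_3) = (954809·1823320452961 + 355·50676·96771801768, 954809·96771801768 + 50676·1823320452961) = (3481845556741524089, 184797174548553948)
(x_4, y_4) = (954809·3481845556741524089 + 355·50676·184797174548553948, 954809·184797174548553948 + 50676·3481845556741524089) = (6648994948371812427335041, 352892010866963721270096)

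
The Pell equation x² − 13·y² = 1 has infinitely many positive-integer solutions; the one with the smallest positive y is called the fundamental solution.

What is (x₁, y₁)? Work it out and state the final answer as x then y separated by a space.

√13 → a₀=3, period (1,1,1,1,6); ℓ=5 odd so k=9
k=0  a_k=3  p_k/q_k = 3/1
…
k=2  a_k=1  p_k/q_k = 7/2
k=3  a_k=1  p_k/q_k = 11/3
k=4  a_k=1  p_k/q_k = 18/5
k=5  a_k=6  p_k/q_k = 119/33
k=6  a_k=1  p_k/q_k = 137/38
…
k=8  a_k=1  p_k/q_k = 393/109
k=9  a_k=1  p_k/q_k = 649/180
→ (649, 180).  Check: 649²=421201, 13·180²=421200, difference 1.

649 180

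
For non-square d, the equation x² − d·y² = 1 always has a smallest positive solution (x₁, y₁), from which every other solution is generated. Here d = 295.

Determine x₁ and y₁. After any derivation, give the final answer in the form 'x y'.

2024999 117900

√295 → a₀=17, period (5,1,2,3,2,6,2,3,2,1,5,34); ℓ=12 even so k=11
a_0=17:  p_0=17·1+0=17,  q_0=17·0+1=1
…
a_6=6:  p_6=6·2250+979=14479,  q_6=6·131+57=843
…
a_10=1:  p_10=1·247414+108103=355517,  q_10=1·14405+6294=20699
a_11=5:  p_11=5·355517+247414=2024999,  q_11=5·20699+14405=117900
fundamental: x₁=2024999, y₁=117900  (since 4100620950001 − 295·13900410000 = 1)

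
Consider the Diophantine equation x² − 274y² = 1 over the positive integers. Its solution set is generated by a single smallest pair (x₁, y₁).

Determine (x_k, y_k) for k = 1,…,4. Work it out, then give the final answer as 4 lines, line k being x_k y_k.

[16; 1,1,4,4,1,1,32] for √274; ℓ=7 ⇒ convergent index 13
i=0: a=16 ⇒ p=16, q=1
…
i=2: a=1 ⇒ p=33, q=2
i=3: a=4 ⇒ p=149, q=9
i=4: a=4 ⇒ p=629, q=38
…
i=6: a=1 ⇒ p=1407, q=85
…
i=12: a=1 ⇒ p=2189276, q=132259
i=13: a=1 ⇒ p=3959299, q=239190
(x₁, y₁) = (3959299, 239190);  3959299² − 274·239190² = 1 ✓
(x_2, y_2) = (3959299·3959299 + 274·239190·239190, 3959299·239190 + 239190·3959299) = (31352097142801, 1894049455620)
(x_3, y_3) = (3959299·31352097142801 + 274·239190·1894049455620, 3959299·1894049455620 + 239190·31352097142801) = (248264653730785753699, 14998216231173381570)
(x_4, y_4) = (3959299·248264653730785753699 + 274·239190·14998216231173381570, 3959299·14998216231173381570 + 239190·248264653730785753699) = (1965907990503261255572251201, 118764845051735182903983240)

3959299 239190
31352097142801 1894049455620
248264653730785753699 14998216231173381570
1965907990503261255572251201 118764845051735182903983240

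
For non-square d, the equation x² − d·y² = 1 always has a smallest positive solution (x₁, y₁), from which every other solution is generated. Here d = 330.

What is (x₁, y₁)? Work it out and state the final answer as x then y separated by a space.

109 6

d=330: √d = [18; 6,36] (ℓ=2, even), read p_1/q_1
k=0  a_k=18  p_k/q_k = 18/1
k=1  a_k=6  p_k/q_k = 109/6
fundamental: x₁=109, y₁=6  (since 11881 − 330·36 = 1)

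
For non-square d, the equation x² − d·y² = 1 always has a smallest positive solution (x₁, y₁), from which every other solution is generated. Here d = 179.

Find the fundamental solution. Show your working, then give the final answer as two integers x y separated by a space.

4190210 313191

√179 → a₀=13, period (2,1,1,1,3,…,1,2,26); ℓ=14 even so k=13
a_0=13:  p_0=13·1+0=13,  q_0=13·0+1=1
…
a_2=1:  p_2=1·27+13=40,  q_2=1·2+1=3
a_3=1:  p_3=1·40+27=67,  q_3=1·3+2=5
…
a_5=3:  p_5=3·107+67=388,  q_5=3·8+5=29
…
a_7=13:  p_7=13·2047+388=26999,  q_7=13·153+29=2018
…
a_12=1:  p_12=1·1013292+575167=1588459,  q_12=1·75737+42990=118727
a_13=2:  p_13=2·1588459+1013292=4190210,  q_13=2·118727+75737=313191
fundamental: x₁=4190210, y₁=313191  (since 17557859844100 − 179·98088602481 = 1)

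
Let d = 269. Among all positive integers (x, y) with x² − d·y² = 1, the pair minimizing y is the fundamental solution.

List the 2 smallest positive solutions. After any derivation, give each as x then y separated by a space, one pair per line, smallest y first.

13449 820
361751201 22056360

√269 → a₀=16, period (2,2,32); ℓ=3 odd so k=5
step 0: (16, 1)  from 16·(1,0) + (0,1)
step 1: (33, 2)  from 2·(16,1) + (1,0)
step 2: (82, 5)  from 2·(33,2) + (16,1)
step 3: (2657, 162)  from 32·(82,5) + (33,2)
step 4: (5396, 329)  from 2·(2657,162) + (82,5)
step 5: (13449, 820)  from 2·(5396,329) + (2657,162)
(x₁, y₁) = (13449, 820);  13449² − 269·820² = 1 ✓
(13449+820√269)^2 = 361751201 + 22056360√269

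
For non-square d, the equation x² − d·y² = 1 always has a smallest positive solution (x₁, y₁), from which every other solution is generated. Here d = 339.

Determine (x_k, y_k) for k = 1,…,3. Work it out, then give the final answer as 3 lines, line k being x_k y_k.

97970 5321
19196241799 1042596740
3761311617998090 204286405230279

√339 = [18; 2,2,2,1,17,1,2,2,2,36, …], period ℓ=10 (even) → k=9
step 0: (18, 1)  from 18·(1,0) + (0,1)
step 1: (37, 2)  from 2·(18,1) + (1,0)
step 2: (92, 5)  from 2·(37,2) + (18,1)
step 3: (221, 12)  from 2·(92,5) + (37,2)
step 4: (313, 17)  from 1·(221,12) + (92,5)
step 5: (5542, 301)  from 17·(313,17) + (221,12)
step 6: (5855, 318)  from 1·(5542,301) + (313,17)
step 7: (17252, 937)  from 2·(5855,318) + (5542,301)
step 8: (40359, 2192)  from 2·(17252,937) + (5855,318)
step 9: (97970, 5321)  from 2·(40359,2192) + (17252,937)
fundamental: x₁=97970, y₁=5321  (since 9598120900 − 339·28313041 = 1)
(x_2, y_2) = (97970·97970 + 339·5321·5321, 97970·5321 + 5321·97970) = (19196241799, 1042596740)
(x_3, y_3) = (97970·19196241799 + 339·5321·1042596740, 97970·1042596740 + 5321·19196241799) = (3761311617998090, 204286405230279)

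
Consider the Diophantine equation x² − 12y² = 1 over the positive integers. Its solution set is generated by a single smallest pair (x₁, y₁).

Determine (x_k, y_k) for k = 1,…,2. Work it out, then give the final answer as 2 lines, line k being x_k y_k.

7 2
97 28

d=12: √d = [3; 2,6] (ℓ=2, even), read p_1/q_1
a_0=3:  p_0=3·1+0=3,  q_0=3·0+1=1
a_1=2:  p_1=2·3+1=7,  q_1=2·1+0=2
→ (7, 2).  Check: 7²=49, 12·2²=48, difference 1.
n=2: (7,2)∘(7,2) = (7·7+12·2·2, 7·2+2·7) = (97,28)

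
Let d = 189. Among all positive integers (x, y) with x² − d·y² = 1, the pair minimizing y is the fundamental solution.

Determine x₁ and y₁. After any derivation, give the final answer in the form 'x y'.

√189 = [13; 1,2,1,26, …], period ℓ=4 (even) → k=3
i=0: a=13 ⇒ p=13, q=1
i=1: a=1 ⇒ p=14, q=1
i=2: a=2 ⇒ p=41, q=3
i=3: a=1 ⇒ p=55, q=4
(x₁, y₁) = (55, 4);  55² − 189·4² = 1 ✓

55 4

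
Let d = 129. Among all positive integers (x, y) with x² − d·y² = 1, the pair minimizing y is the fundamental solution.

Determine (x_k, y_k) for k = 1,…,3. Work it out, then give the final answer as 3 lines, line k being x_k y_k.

16855 1484
568182049 50025640
19153416854935 1686364322916

√129 = [11; 2,1,3,1,6,1,3,1,2,22, …], period ℓ=10 (even) → k=9
i=0: a=11 ⇒ p=11, q=1
…
i=3: a=3 ⇒ p=125, q=11
…
i=8: a=1 ⇒ p=6031, q=531
i=9: a=2 ⇒ p=16855, q=1484
fundamental: x₁=16855, y₁=1484  (since 284091025 − 129·2202256 = 1)
(16855+1484√129)^2 = 568182049 + 50025640√129
(16855+1484√129)^3 = 19153416854935 + 1686364322916√129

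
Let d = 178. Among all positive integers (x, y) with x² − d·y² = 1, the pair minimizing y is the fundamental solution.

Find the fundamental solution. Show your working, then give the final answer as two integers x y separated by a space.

1601 120

√178 = [13; 2,1,12,1,2,26, …], period ℓ=6 (even) → k=5
a_0=13:  p_0=13·1+0=13,  q_0=13·0+1=1
a_1=2:  p_1=2·13+1=27,  q_1=2·1+0=2
a_2=1:  p_2=1·27+13=40,  q_2=1·2+1=3
a_3=12:  p_3=12·40+27=507,  q_3=12·3+2=38
a_4=1:  p_4=1·507+40=547,  q_4=1·38+3=41
a_5=2:  p_5=2·547+507=1601,  q_5=2·41+38=120
(x₁, y₁) = (1601, 120);  1601² − 178·120² = 1 ✓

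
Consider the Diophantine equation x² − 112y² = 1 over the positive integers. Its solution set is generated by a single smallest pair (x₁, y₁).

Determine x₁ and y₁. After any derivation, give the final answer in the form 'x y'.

√112 → a₀=10, period (1,1,2,1,1,20); ℓ=6 even so k=5
a_0=10:  p_0=10·1+0=10,  q_0=10·0+1=1
…
a_2=1:  p_2=1·11+10=21,  q_2=1·1+1=2
a_3=2:  p_3=2·21+11=53,  q_3=2·2+1=5
a_4=1:  p_4=1·53+21=74,  q_4=1·5+2=7
a_5=1:  p_5=1·74+53=127,  q_5=1·7+5=12
(x₁, y₁) = (127, 12);  127² − 112·12² = 1 ✓

127 12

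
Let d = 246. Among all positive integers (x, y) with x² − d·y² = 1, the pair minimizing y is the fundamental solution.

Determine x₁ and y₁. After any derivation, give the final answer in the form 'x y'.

[15; 1,2,5,1,14,1,5,2,1,30] for √246; ℓ=10 ⇒ convergent index 9
i=0: a=15 ⇒ p=15, q=1
i=1: a=1 ⇒ p=16, q=1
…
i=3: a=5 ⇒ p=251, q=16
i=4: a=1 ⇒ p=298, q=19
…
i=6: a=1 ⇒ p=4721, q=301
i=7: a=5 ⇒ p=28028, q=1787
i=8: a=2 ⇒ p=60777, q=3875
i=9: a=1 ⇒ p=88805, q=5662
(x₁, y₁) = (88805, 5662);  88805² − 246·5662² = 1 ✓

88805 5662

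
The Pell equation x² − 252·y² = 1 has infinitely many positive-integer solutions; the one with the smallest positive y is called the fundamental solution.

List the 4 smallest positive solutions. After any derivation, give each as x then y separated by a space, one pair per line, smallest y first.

127 8
32257 2032
8193151 516120
2081028097 131092448

[15; 1,6,1,30] for √252; ℓ=4 ⇒ convergent index 3
i=0: a=15 ⇒ p=15, q=1
…
i=2: a=6 ⇒ p=111, q=7
i=3: a=1 ⇒ p=127, q=8
fundamental: x₁=127, y₁=8  (since 16129 − 252·64 = 1)
k=2:  x_2 = 127·127+252·8·8 = 32257,  y_2 = 127·8+8·127 = 2032
k=3:  x_3 = 127·32257+252·8·2032 = 8193151,  y_3 = 127·2032+8·32257 = 516120
k=4:  x_4 = 127·8193151+252·8·516120 = 2081028097,  y_4 = 127·516120+8·8193151 = 131092448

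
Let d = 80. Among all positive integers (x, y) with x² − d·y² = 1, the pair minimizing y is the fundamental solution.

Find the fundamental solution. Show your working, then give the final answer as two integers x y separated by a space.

9 1

√80 = [8; 1,16, …], period ℓ=2 (even) → k=1
a_0=8:  p_0=8·1+0=8,  q_0=8·0+1=1
a_1=1:  p_1=1·8+1=9,  q_1=1·1+0=1
fundamental: x₁=9, y₁=1  (since 81 − 80·1 = 1)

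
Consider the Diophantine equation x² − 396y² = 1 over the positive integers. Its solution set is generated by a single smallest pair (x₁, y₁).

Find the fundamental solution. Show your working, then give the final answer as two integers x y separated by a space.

√396 = [19; 1,8,1,38, …], period ℓ=4 (even) → k=3
i=0: a=19 ⇒ p=19, q=1
i=1: a=1 ⇒ p=20, q=1
i=2: a=8 ⇒ p=179, q=9
i=3: a=1 ⇒ p=199, q=10
→ (199, 10).  Check: 199²=39601, 396·10²=39600, difference 1.

199 10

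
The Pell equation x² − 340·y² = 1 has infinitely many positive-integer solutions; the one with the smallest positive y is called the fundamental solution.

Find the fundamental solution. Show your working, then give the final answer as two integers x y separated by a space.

285769 15498

√340 = [18; 2,3,1,1,1,…,3,2,36, …], period ℓ=14 (even) → k=13
k=0  a_k=18  p_k/q_k = 18/1
k=1  a_k=2  p_k/q_k = 37/2
…
k=8  a_k=1  p_k/q_k = 7265/394
…
k=11  a_k=1  p_k/q_k = 34813/1888
k=12  a_k=3  p_k/q_k = 125478/6805
k=13  a_k=2  p_k/q_k = 285769/15498
fundamental: x₁=285769, y₁=15498  (since 81663921361 − 340·240188004 = 1)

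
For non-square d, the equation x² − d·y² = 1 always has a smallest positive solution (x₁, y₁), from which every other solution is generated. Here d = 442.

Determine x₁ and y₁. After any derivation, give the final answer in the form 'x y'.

883 42

√442 = [21; 42, …], period ℓ=1 (odd) → k=1
step 0: (21, 1)  from 21·(1,0) + (0,1)
step 1: (883, 42)  from 42·(21,1) + (1,0)
fundamental: x₁=883, y₁=42  (since 779689 − 442·1764 = 1)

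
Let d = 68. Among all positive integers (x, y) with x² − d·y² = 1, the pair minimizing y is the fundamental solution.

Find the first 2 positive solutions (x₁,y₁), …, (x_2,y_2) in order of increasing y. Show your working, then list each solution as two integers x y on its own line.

33 4
2177 264

√68 → a₀=8, period (4,16); ℓ=2 even so k=1
k=0  a_k=8  p_k/q_k = 8/1
k=1  a_k=4  p_k/q_k = 33/4
(x₁, y₁) = (33, 4);  33² − 68·4² = 1 ✓
k=2:  x_2 = 33·33+68·4·4 = 2177,  y_2 = 33·4+4·33 = 264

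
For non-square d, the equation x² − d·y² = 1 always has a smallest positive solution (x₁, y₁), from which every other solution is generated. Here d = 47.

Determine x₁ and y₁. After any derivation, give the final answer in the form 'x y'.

48 7

√47 → a₀=6, period (1,5,1,12); ℓ=4 even so k=3
step 0: (6, 1)  from 6·(1,0) + (0,1)
step 1: (7, 1)  from 1·(6,1) + (1,0)
step 2: (41, 6)  from 5·(7,1) + (6,1)
step 3: (48, 7)  from 1·(41,6) + (7,1)
→ (48, 7).  Check: 48²=2304, 47·7²=2303, difference 1.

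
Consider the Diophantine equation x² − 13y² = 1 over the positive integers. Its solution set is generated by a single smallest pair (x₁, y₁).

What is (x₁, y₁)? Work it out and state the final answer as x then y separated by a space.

649 180

√13 = [3; 1,1,1,1,6, …], period ℓ=5 (odd) → k=9
i=0: a=3 ⇒ p=3, q=1
i=1: a=1 ⇒ p=4, q=1
…
i=3: a=1 ⇒ p=11, q=3
i=4: a=1 ⇒ p=18, q=5
i=5: a=6 ⇒ p=119, q=33
…
i=7: a=1 ⇒ p=256, q=71
i=8: a=1 ⇒ p=393, q=109
i=9: a=1 ⇒ p=649, q=180
(x₁, y₁) = (649, 180);  649² − 13·180² = 1 ✓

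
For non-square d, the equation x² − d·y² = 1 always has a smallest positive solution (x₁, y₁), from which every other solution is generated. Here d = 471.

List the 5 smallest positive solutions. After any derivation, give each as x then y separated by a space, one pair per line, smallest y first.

d=471: √d = [21; 1,2,2,1,3,…,2,1,42] (ℓ=14, even), read p_13/q_13
k=0  a_k=21  p_k/q_k = 21/1
k=1  a_k=1  p_k/q_k = 22/1
k=2  a_k=2  p_k/q_k = 65/3
k=3  a_k=2  p_k/q_k = 152/7
k=4  a_k=1  p_k/q_k = 217/10
…
k=8  a_k=4  p_k/q_k = 198665/9154
k=9  a_k=3  p_k/q_k = 644804/29711
k=10  a_k=1  p_k/q_k = 843469/38865
k=11  a_k=2  p_k/q_k = 2331742/107441
k=12  a_k=2  p_k/q_k = 5506953/253747
k=13  a_k=1  p_k/q_k = 7838695/361188
(x₁, y₁) = (7838695, 361188);  7838695² − 471·361188² = 1 ✓
n=2: (7838695,361188)∘(7838695,361188) = (7838695·7838695+471·361188·361188, 7838695·361188+361188·7838695) = (122890278606049,5662485139320)
n=3: (122890278606049,5662485139320)∘(7838695,361188) = (7838695·122890278606049+471·361188·5662485139320, 7838695·5662485139320+361188·122890278606049) = (1926598824915678693415,88772987898323613612)
n=4: (1926598824915678693415,88772987898323613612)∘(7838695,361188) = (7838695·1926598824915678693415+471·361188·88772987898323613612, 7838695·88772987898323613612+361188·1926598824915678693415) = (30204041151744689101078780801,1391728752747293974319493360)
n=5: (30204041151744689101078780801,1391728752747293974319493360)∘(7838695,361188) = (7838695·30204041151744689101078780801+471·361188·1391728752747293974319493360, 7838695·1391728752747293974319493360+361188·30204041151744689101078780801) = (473520532711948744867536551663095975,21818674431032810307068783683516788)

7838695 361188
122890278606049 5662485139320
1926598824915678693415 88772987898323613612
30204041151744689101078780801 1391728752747293974319493360
473520532711948744867536551663095975 21818674431032810307068783683516788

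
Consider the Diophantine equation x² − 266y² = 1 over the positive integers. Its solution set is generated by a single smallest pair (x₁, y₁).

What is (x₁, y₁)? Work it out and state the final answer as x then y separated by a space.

685 42

d=266: √d = [16; 3,4,3,32] (ℓ=4, even), read p_3/q_3
a_0=16:  p_0=16·1+0=16,  q_0=16·0+1=1
…
a_2=4:  p_2=4·49+16=212,  q_2=4·3+1=13
a_3=3:  p_3=3·212+49=685,  q_3=3·13+3=42
fundamental: x₁=685, y₁=42  (since 469225 − 266·1764 = 1)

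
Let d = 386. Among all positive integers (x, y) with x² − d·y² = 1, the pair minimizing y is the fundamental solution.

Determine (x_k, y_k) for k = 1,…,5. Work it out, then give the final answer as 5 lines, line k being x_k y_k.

111555 5678
24889036049 1266818580
5552992832780835 282639893378122
1238928230896843060801 63059786610325980840
276417277589841662462530275 14069268990347189691834278

√386 = [19; 1,1,1,4,1,18,1,4,1,1,1,38, …], period ℓ=12 (even) → k=11
step 0: (19, 1)  from 19·(1,0) + (0,1)
…
step 4: (275, 14)  from 4·(59,3) + (39,2)
…
step 6: (6287, 320)  from 18·(334,17) + (275,14)
…
step 8: (32771, 1668)  from 4·(6621,337) + (6287,320)
step 9: (39392, 2005)  from 1·(32771,1668) + (6621,337)
step 10: (72163, 3673)  from 1·(39392,2005) + (32771,1668)
step 11: (111555, 5678)  from 1·(72163,3673) + (39392,2005)
fundamental: x₁=111555, y₁=5678  (since 12444518025 − 386·32239684 = 1)
k=2:  x_2 = 111555·111555+386·5678·5678 = 24889036049,  y_2 = 111555·5678+5678·111555 = 1266818580
k=3:  x_3 = 111555·24889036049+386·5678·1266818580 = 5552992832780835,  y_3 = 111555·1266818580+5678·24889036049 = 282639893378122
k=4:  x_4 = 111555·5552992832780835+386·5678·282639893378122 = 1238928230896843060801,  y_4 = 111555·282639893378122+5678·5552992832780835 = 63059786610325980840
k=5:  x_5 = 111555·1238928230896843060801+386·5678·63059786610325980840 = 276417277589841662462530275,  y_5 = 111555·63059786610325980840+5678·1238928230896843060801 = 14069268990347189691834278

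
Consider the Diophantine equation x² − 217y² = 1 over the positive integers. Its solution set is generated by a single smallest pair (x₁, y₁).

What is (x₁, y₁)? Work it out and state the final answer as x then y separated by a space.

√217 → a₀=14, period (1,2,1,2,1,…,2,1,28); ℓ=16 even so k=15
step 0: (14, 1)  from 14·(1,0) + (0,1)
…
step 2: (44, 3)  from 2·(15,1) + (14,1)
…
step 4: (162, 11)  from 2·(59,4) + (44,3)
step 5: (221, 15)  from 1·(162,11) + (59,4)
step 6: (383, 26)  from 1·(221,15) + (162,11)
step 7: (3668, 249)  from 9·(383,26) + (221,15)
step 8: (15055, 1022)  from 4·(3668,249) + (383,26)
…
step 10: (154218, 10469)  from 1·(139163,9447) + (15055,1022)
step 11: (293381, 19916)  from 1·(154218,10469) + (139163,9447)
step 12: (740980, 50301)  from 2·(293381,19916) + (154218,10469)
step 13: (1034361, 70217)  from 1·(740980,50301) + (293381,19916)
step 14: (2809702, 190735)  from 2·(1034361,70217) + (740980,50301)
step 15: (3844063, 260952)  from 1·(2809702,190735) + (1034361,70217)
→ (3844063, 260952).  Check: 3844063²=14776820347969, 217·260952²=14776820347968, difference 1.

3844063 260952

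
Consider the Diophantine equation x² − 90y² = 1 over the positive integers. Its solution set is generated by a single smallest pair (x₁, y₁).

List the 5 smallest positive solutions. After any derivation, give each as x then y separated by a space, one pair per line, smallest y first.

19 2
721 76
27379 2886
1039681 109592
39480499 4161610

d=90: √d = [9; 2,18] (ℓ=2, even), read p_1/q_1
k=0  a_k=9  p_k/q_k = 9/1
k=1  a_k=2  p_k/q_k = 19/2
(x₁, y₁) = (19, 2);  19² − 90·2² = 1 ✓
n=2: (19,2)∘(19,2) = (19·19+90·2·2, 19·2+2·19) = (721,76)
n=3: (721,76)∘(19,2) = (19·721+90·2·76, 19·76+2·721) = (27379,2886)
n=4: (27379,2886)∘(19,2) = (19·27379+90·2·2886, 19·2886+2·27379) = (1039681,109592)
n=5: (1039681,109592)∘(19,2) = (19·1039681+90·2·109592, 19·109592+2·1039681) = (39480499,4161610)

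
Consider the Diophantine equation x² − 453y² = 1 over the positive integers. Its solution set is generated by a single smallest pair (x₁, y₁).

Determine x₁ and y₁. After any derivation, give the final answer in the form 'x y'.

1653751 77700

√453 = [21; 3,1,1,10,14,10,1,1,3,42, …], period ℓ=10 (even) → k=9
k=0  a_k=21  p_k/q_k = 21/1
…
k=4  a_k=10  p_k/q_k = 1575/74
k=5  a_k=14  p_k/q_k = 22199/1043
…
k=7  a_k=1  p_k/q_k = 245764/11547
k=8  a_k=1  p_k/q_k = 469329/22051
k=9  a_k=3  p_k/q_k = 1653751/77700
(x₁, y₁) = (1653751, 77700);  1653751² − 453·77700² = 1 ✓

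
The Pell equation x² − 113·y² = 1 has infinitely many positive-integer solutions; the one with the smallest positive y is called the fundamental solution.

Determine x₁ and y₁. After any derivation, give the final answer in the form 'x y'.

1204353 113296

[10; 1,1,1,2,2,1,1,1,20] for √113; ℓ=9 ⇒ convergent index 17
step 0: (10, 1)  from 10·(1,0) + (0,1)
step 1: (11, 1)  from 1·(10,1) + (1,0)
step 2: (21, 2)  from 1·(11,1) + (10,1)
step 3: (32, 3)  from 1·(21,2) + (11,1)
step 4: (85, 8)  from 2·(32,3) + (21,2)
step 5: (202, 19)  from 2·(85,8) + (32,3)
step 6: (287, 27)  from 1·(202,19) + (85,8)
step 7: (489, 46)  from 1·(287,27) + (202,19)
step 8: (776, 73)  from 1·(489,46) + (287,27)
step 9: (16009, 1506)  from 20·(776,73) + (489,46)
step 10: (16785, 1579)  from 1·(16009,1506) + (776,73)
step 11: (32794, 3085)  from 1·(16785,1579) + (16009,1506)
…
step 13: (131952, 12413)  from 2·(49579,4664) + (32794,3085)
step 14: (313483, 29490)  from 2·(131952,12413) + (49579,4664)
…
step 16: (758918, 71393)  from 1·(445435,41903) + (313483,29490)
step 17: (1204353, 113296)  from 1·(758918,71393) + (445435,41903)
→ (1204353, 113296).  Check: 1204353²=1450466148609, 113·113296²=1450466148608, difference 1.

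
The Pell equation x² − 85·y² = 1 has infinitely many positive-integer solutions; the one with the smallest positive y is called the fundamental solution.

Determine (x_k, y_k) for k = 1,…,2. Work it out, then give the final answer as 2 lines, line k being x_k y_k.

[9; 4,1,1,4,18] for √85; ℓ=5 ⇒ convergent index 9
step 0: (9, 1)  from 9·(1,0) + (0,1)
step 1: (37, 4)  from 4·(9,1) + (1,0)
…
step 4: (378, 41)  from 4·(83,9) + (46,5)
step 5: (6887, 747)  from 18·(378,41) + (83,9)
step 6: (27926, 3029)  from 4·(6887,747) + (378,41)
step 7: (34813, 3776)  from 1·(27926,3029) + (6887,747)
step 8: (62739, 6805)  from 1·(34813,3776) + (27926,3029)
step 9: (285769, 30996)  from 4·(62739,6805) + (34813,3776)
fundamental: x₁=285769, y₁=30996  (since 81663921361 − 85·960752016 = 1)
(285769+30996√85)^2 = 163327842721 + 17715391848√85

285769 30996
163327842721 17715391848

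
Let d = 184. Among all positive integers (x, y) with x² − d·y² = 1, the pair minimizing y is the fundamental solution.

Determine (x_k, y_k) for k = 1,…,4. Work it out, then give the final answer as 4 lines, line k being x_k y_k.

√184 = [13; 1,1,3,2,1,2,1,2,3,1,1,26, …], period ℓ=12 (even) → k=11
a_0=13:  p_0=13·1+0=13,  q_0=13·0+1=1
a_1=1:  p_1=1·13+1=14,  q_1=1·1+0=1
a_2=1:  p_2=1·14+13=27,  q_2=1·1+1=2
…
a_5=1:  p_5=1·217+95=312,  q_5=1·16+7=23
a_6=2:  p_6=2·312+217=841,  q_6=2·23+16=62
a_7=1:  p_7=1·841+312=1153,  q_7=1·62+23=85
…
a_9=3:  p_9=3·3147+1153=10594,  q_9=3·232+85=781
a_10=1:  p_10=1·10594+3147=13741,  q_10=1·781+232=1013
a_11=1:  p_11=1·13741+10594=24335,  q_11=1·1013+781=1794
→ (24335, 1794).  Check: 24335²=592192225, 184·1794²=592192224, difference 1.
k=2:  x_2 = 24335·24335+184·1794·1794 = 1184384449,  y_2 = 24335·1794+1794·24335 = 87313980
k=3:  x_3 = 24335·1184384449+184·1794·87313980 = 57643991108495,  y_3 = 24335·87313980+1794·1184384449 = 4249571404806
k=4:  x_4 = 24335·57643991108495+184·1794·4249571404806 = 2805533046066067201,  y_4 = 24335·4249571404806+1794·57643991108495 = 206826640184594040

24335 1794
1184384449 87313980
57643991108495 4249571404806
2805533046066067201 206826640184594040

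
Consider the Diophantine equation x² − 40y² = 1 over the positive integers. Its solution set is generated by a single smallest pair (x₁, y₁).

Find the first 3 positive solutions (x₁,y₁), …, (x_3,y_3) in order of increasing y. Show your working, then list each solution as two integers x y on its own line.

19 3
721 114
27379 4329

√40 → a₀=6, period (3,12); ℓ=2 even so k=1
i=0: a=6 ⇒ p=6, q=1
i=1: a=3 ⇒ p=19, q=3
fundamental: x₁=19, y₁=3  (since 361 − 40·9 = 1)
k=2:  x_2 = 19·19+40·3·3 = 721,  y_2 = 19·3+3·19 = 114
k=3:  x_3 = 19·721+40·3·114 = 27379,  y_3 = 19·114+3·721 = 4329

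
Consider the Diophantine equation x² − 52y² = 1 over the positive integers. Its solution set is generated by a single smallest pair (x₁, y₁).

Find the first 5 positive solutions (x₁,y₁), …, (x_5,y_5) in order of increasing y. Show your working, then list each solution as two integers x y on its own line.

√52 = [7; 4,1,2,1,4,14, …], period ℓ=6 (even) → k=5
a_0=7:  p_0=7·1+0=7,  q_0=7·0+1=1
…
a_4=1:  p_4=1·101+36=137,  q_4=1·14+5=19
a_5=4:  p_5=4·137+101=649,  q_5=4·19+14=90
(x₁, y₁) = (649, 90);  649² − 52·90² = 1 ✓
k=2:  x_2 = 649·649+52·90·90 = 842401,  y_2 = 649·90+90·649 = 116820
k=3:  x_3 = 649·842401+52·90·116820 = 1093435849,  y_3 = 649·116820+90·842401 = 151632270
k=4:  x_4 = 649·1093435849+52·90·151632270 = 1419278889601,  y_4 = 649·151632270+90·1093435849 = 196818569640
k=5:  x_5 = 649·1419278889601+52·90·196818569640 = 1842222905266249,  y_5 = 649·196818569640+90·1419278889601 = 255470351760450

649 90
842401 116820
1093435849 151632270
1419278889601 196818569640
1842222905266249 255470351760450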